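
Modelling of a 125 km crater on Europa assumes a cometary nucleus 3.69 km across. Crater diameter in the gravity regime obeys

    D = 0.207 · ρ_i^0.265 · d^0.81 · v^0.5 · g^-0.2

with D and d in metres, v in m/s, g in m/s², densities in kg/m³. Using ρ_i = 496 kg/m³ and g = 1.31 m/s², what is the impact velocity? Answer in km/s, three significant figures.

v ≈ 25.2 km/s

Rearranging for v: v = [D / (0.207 · 496^0.265 · 3690^0.81 · 1.31^-0.2)]^(1/0.5).
D = 125000 m.
496^0.265 = 5.180
3690^0.81 = 775.0
1.31^-0.2 = 0.9474
Denominator = 0.207 × 5.180 × 775.0 × 0.9474 = 787.3
D / 787.3 = 125000 / 787.3 = 158.8
v = 158.8^(1/0.5) = 158.8^2 = 25217 m/s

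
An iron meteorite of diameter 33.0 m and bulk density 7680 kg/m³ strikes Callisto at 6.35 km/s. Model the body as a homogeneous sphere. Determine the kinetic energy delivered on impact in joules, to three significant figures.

E ≈ 2.91 × 10^15 J

v = 6350 m/s.
Mass m = (π/6) ρ d³ = (π/6) × 7680 × (33)³ = 1.445 × 10^8 kg
E = ½ m v² = 0.5 × 1.445 × 10^8 × (6350)² = 2.913 × 10^15 J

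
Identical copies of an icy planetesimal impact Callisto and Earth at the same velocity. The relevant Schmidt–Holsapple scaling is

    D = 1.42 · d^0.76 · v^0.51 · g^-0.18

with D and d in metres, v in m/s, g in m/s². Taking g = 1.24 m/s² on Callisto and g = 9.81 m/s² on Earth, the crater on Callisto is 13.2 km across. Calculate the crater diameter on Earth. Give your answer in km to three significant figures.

D ≈ 9.10 km

All impactor-dependent factors cancel in the ratio, leaving D_Earth/D_Callisto = (g_Earth/g_Callisto)^-0.18.
(9.81/1.24)^-0.18 = 7.911^-0.18 = 0.6892
D_Earth = 0.6892 × 13.2 km = 9.10 km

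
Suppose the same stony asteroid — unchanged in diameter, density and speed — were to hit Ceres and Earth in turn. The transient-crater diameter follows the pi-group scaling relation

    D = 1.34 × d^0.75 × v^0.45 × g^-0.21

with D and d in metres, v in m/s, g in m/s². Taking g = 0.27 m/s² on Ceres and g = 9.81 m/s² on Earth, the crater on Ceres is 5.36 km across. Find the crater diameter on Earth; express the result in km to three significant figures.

All impactor-dependent factors cancel in the ratio, leaving D_Earth/D_Ceres = (g_Earth/g_Ceres)^-0.21.
(9.81/0.27)^-0.21 = 36.33^-0.21 = 0.4703
D_Earth = 0.4703 × 5.36 km = 2.52 km

D ≈ 2.52 km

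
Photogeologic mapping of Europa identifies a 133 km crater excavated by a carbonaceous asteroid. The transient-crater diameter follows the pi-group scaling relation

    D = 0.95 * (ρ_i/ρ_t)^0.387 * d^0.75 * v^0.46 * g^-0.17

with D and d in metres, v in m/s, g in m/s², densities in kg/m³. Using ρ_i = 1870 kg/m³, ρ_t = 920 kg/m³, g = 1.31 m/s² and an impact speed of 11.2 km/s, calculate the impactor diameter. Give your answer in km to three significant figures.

Rearranging for d: d = [D / (0.95 · (1870/920)^0.387 · 11200^0.46 · 1.31^-0.17)]^(1/0.75).
D = 133000 m.
(1870/920)^0.387 = 1.316
11200^0.46 = 72.89
1.31^-0.17 = 0.9551
Denominator = 0.95 × 1.316 × 72.89 × 0.9551 = 87.04
D / 87.04 = 133000 / 87.04 = 1528
d = 1528^(1/0.75) = 1528^1.3333 = 17595 m

d ≈ 17.6 km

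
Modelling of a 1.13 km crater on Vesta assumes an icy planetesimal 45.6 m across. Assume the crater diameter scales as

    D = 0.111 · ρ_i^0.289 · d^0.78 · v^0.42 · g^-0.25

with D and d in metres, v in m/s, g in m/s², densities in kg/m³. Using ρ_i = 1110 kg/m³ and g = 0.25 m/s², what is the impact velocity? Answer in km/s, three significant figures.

v ≈ 10.2 km/s

Rearranging for v: v = [D / (0.111 · 1110^0.289 · 45.6^0.78 · 0.25^-0.25)]^(1/0.42).
D = 1130 m.
1110^0.289 = 7.587
45.6^0.78 = 19.68
0.25^-0.25 = 1.414
Denominator = 0.111 × 7.587 × 19.68 × 1.414 = 23.44
D / 23.44 = 1130 / 23.44 = 48.21
v = 48.21^(1/0.42) = 48.21^2.381 = 10175 m/s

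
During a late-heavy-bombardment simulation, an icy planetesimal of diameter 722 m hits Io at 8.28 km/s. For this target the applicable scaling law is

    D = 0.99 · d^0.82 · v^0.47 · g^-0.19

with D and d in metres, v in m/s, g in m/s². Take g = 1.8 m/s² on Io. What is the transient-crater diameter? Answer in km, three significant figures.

D ≈ 13.6 km

In SI units: v = 8280 m/s.
d^0.82 = 722^0.82 = 220.8
v^0.47 = 8280^0.47 = 69.42
g^-0.19 = 1.8^-0.19 = 0.8943
D = 0.99 × 220.8 × 69.42 × 0.8943 = 13571 m
   = 13.57 km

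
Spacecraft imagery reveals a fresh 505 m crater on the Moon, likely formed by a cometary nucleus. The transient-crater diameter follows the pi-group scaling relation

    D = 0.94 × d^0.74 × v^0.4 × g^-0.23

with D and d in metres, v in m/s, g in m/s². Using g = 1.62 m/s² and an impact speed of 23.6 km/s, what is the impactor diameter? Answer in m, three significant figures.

Rearranging for d: d = [D / (0.94 · 23600^0.4 · 1.62^-0.23)]^(1/0.74).
23600^0.4 = 56.13
1.62^-0.23 = 0.8950
Denominator = 0.94 × 56.13 × 0.8950 = 47.22
D / 47.22 = 505 / 47.22 = 10.69
d = 10.69^(1/0.74) = 10.69^1.3514 = 24.58 m

d ≈ 24.6 m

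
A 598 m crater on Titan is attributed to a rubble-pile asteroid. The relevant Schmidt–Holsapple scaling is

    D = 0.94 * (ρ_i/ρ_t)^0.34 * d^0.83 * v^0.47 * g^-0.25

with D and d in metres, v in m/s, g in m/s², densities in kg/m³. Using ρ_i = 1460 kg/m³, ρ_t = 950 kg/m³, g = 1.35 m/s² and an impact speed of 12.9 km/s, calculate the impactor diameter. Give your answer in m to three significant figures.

Rearranging for d: d = [D / (0.94 · (1460/950)^0.34 · 12900^0.47 · 1.35^-0.25)]^(1/0.83).
(1460/950)^0.34 = 1.157
12900^0.47 = 85.50
1.35^-0.25 = 0.9277
Denominator = 0.94 × 1.157 × 85.50 × 0.9277 = 86.27
D / 86.27 = 598 / 86.27 = 6.932
d = 6.932^(1/0.83) = 6.932^1.2048 = 10.31 m

d ≈ 10.3 m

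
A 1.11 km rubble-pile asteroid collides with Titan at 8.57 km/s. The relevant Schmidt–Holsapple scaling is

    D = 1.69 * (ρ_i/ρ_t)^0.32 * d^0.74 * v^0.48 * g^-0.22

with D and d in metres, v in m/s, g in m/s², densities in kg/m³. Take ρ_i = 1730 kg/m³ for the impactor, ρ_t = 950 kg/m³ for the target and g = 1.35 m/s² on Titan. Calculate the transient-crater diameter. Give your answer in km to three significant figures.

In SI units: d = 1110 m, v = 8570 m/s.
(ρ_i/ρ_t)^0.32 = (1730/950)^0.32 = 1.211
d^0.74 = 1110^0.74 = 179.3
v^0.48 = 8570^0.48 = 77.24
g^-0.22 = 1.35^-0.22 = 0.9361
D = 1.69 × 1.211 × 179.3 × 77.24 × 0.9361 = 26532 m
   = 26.53 km

D ≈ 26.5 km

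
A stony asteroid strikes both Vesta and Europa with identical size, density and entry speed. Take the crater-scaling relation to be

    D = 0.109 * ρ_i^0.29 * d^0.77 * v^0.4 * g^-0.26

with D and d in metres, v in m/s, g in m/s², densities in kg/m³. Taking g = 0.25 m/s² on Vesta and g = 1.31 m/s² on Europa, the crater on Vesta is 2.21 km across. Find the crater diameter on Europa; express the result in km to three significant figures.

All impactor-dependent factors cancel in the ratio, leaving D_Europa/D_Vesta = (g_Europa/g_Vesta)^-0.26.
(1.31/0.25)^-0.26 = 5.240^-0.26 = 0.6501
D_Europa = 0.6501 × 2.21 km = 1.44 km

D ≈ 1.44 km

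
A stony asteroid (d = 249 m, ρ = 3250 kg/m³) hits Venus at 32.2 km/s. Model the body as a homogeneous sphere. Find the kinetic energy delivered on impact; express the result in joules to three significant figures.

v = 32200 m/s.
Mass m = (π/6) ρ d³ = (π/6) × 3250 × (249)³ = 2.627 × 10^10 kg
E = ½ m v² = 0.5 × 2.627 × 10^10 × (32200)² = 1.362 × 10^19 J

E ≈ 1.36 × 10^19 J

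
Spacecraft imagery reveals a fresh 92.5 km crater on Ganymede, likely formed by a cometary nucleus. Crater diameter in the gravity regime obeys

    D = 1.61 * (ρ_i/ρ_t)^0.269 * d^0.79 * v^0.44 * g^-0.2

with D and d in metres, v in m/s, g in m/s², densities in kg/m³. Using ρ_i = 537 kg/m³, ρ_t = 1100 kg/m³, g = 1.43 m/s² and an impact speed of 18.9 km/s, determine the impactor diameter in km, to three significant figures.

Rearranging for d: d = [D / (1.61 · (537/1100)^0.269 · 18900^0.44 · 1.43^-0.2)]^(1/0.79).
D = 92500 m.
(537/1100)^0.269 = 0.8246
18900^0.44 = 76.15
1.43^-0.2 = 0.9310
Denominator = 1.61 × 0.8246 × 76.15 × 0.9310 = 94.12
D / 94.12 = 92500 / 94.12 = 982.8
d = 982.8^(1/0.79) = 982.8^1.2658 = 6136 m

d ≈ 6.14 km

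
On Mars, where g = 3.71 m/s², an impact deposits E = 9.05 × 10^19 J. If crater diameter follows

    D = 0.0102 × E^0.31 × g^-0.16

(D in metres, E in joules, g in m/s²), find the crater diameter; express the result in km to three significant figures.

D ≈ 12.7 km

E^0.31 = (9.05 × 10^19)^0.31 = 1.537 × 10^6
g^-0.16 = 3.71^-0.16 = 0.8108
D = 0.0102 × 1.537 × 10^6 × 0.8108 = 12711 m
   = 12.71 km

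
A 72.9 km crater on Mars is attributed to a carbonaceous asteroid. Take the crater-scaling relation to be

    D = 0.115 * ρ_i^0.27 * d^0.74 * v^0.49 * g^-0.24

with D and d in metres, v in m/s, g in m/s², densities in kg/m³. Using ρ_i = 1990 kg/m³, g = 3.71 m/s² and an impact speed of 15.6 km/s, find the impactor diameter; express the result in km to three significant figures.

d ≈ 11.1 km

Rearranging for d: d = [D / (0.115 · 1990^0.27 · 15600^0.49 · 3.71^-0.24)]^(1/0.74).
D = 72900 m.
1990^0.27 = 7.775
15600^0.49 = 113.4
3.71^-0.24 = 0.7300
Denominator = 0.115 × 7.775 × 113.4 × 0.7300 = 74.02
D / 74.02 = 72900 / 74.02 = 984.9
d = 984.9^(1/0.74) = 984.9^1.3514 = 11099 m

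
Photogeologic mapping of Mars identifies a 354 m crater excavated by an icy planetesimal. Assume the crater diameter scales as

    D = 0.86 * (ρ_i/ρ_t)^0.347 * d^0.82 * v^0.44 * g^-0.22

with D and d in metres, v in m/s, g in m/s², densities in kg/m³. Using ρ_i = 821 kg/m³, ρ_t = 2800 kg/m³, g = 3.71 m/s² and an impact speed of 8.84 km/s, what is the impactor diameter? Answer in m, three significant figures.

d ≈ 28.1 m

Rearranging for d: d = [D / (0.86 · (821/2800)^0.347 · 8840^0.44 · 3.71^-0.22)]^(1/0.82).
(821/2800)^0.347 = 0.6533
8840^0.44 = 54.51
3.71^-0.22 = 0.7494
Denominator = 0.86 × 0.6533 × 54.51 × 0.7494 = 22.95
D / 22.95 = 354 / 22.95 = 15.42
d = 15.42^(1/0.82) = 15.42^1.2195 = 28.11 m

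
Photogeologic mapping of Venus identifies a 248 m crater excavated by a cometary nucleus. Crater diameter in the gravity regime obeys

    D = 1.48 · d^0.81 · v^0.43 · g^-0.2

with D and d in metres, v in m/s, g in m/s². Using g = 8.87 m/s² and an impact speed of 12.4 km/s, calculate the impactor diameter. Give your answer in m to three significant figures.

Rearranging for d: d = [D / (1.48 · 12400^0.43 · 8.87^-0.2)]^(1/0.81).
12400^0.43 = 57.57
8.87^-0.2 = 0.6463
Denominator = 1.48 × 57.57 × 0.6463 = 55.07
D / 55.07 = 248 / 55.07 = 4.503
d = 4.503^(1/0.81) = 4.503^1.2346 = 6.409 m

d ≈ 6.41 m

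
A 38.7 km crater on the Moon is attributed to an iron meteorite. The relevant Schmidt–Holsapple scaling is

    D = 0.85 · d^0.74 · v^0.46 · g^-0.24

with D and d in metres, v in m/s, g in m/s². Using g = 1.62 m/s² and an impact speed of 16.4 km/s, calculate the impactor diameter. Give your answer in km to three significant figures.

Rearranging for d: d = [D / (0.85 · 16400^0.46 · 1.62^-0.24)]^(1/0.74).
D = 38700 m.
16400^0.46 = 86.86
1.62^-0.24 = 0.8907
Denominator = 0.85 × 86.86 × 0.8907 = 65.76
D / 65.76 = 38700 / 65.76 = 588.5
d = 588.5^(1/0.74) = 588.5^1.3514 = 5534 m

d ≈ 5.53 km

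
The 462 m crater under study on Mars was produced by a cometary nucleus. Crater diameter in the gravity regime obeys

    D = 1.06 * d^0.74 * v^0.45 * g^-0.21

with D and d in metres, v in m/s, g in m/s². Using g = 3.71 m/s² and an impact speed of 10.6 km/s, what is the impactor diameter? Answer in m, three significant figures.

d ≈ 19.1 m

Rearranging for d: d = [D / (1.06 · 10600^0.45 · 3.71^-0.21)]^(1/0.74).
10600^0.45 = 64.77
3.71^-0.21 = 0.7593
Denominator = 1.06 × 64.77 × 0.7593 = 52.13
D / 52.13 = 462 / 52.13 = 8.862
d = 8.862^(1/0.74) = 8.862^1.3514 = 19.08 m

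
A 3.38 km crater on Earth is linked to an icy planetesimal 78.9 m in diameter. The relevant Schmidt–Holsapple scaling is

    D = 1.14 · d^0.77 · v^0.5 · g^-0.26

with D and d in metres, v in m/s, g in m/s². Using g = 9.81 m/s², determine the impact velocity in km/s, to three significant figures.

Rearranging for v: v = [D / (1.14 · 78.9^0.77 · 9.81^-0.26)]^(1/0.5).
D = 3380 m.
78.9^0.77 = 28.89
9.81^-0.26 = 0.5523
Denominator = 1.14 × 28.89 × 0.5523 = 18.19
D / 18.19 = 3380 / 18.19 = 185.8
v = 185.8^(1/0.5) = 185.8^2 = 34522 m/s

v ≈ 34.5 km/s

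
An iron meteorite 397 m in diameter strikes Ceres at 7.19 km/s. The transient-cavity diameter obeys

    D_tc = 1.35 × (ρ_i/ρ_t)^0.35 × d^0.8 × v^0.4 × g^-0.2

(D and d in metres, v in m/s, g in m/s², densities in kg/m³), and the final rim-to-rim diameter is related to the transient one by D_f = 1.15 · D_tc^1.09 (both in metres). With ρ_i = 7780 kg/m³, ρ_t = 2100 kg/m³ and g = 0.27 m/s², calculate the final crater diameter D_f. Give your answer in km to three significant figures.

D_f ≈ 31.0 km

v = 7190 m/s.
(ρ_i/ρ_t)^0.35 = (7780/2100)^0.35 = 1.581
d^0.8 = 397^0.8 = 120.0
v^0.4 = 7190^0.4 = 34.89
g^-0.2 = 0.27^-0.2 = 1.299
D_tc = 1.35 × 1.581 × 120.0 × 34.89 × 1.299 = 11610 m
D_f = 1.15 × (11610)^1.09 = 31000 m
     = 31.00 km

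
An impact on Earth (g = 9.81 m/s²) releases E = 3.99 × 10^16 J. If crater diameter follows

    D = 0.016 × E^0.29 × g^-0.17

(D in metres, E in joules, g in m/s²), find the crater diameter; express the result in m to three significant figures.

E^0.29 = (3.99 × 10^16)^0.29 = 6.521 × 10^4
g^-0.17 = 9.81^-0.17 = 0.6783
D = 0.016 × 6.521 × 10^4 × 0.6783 = 707.7 m

D ≈ 708 m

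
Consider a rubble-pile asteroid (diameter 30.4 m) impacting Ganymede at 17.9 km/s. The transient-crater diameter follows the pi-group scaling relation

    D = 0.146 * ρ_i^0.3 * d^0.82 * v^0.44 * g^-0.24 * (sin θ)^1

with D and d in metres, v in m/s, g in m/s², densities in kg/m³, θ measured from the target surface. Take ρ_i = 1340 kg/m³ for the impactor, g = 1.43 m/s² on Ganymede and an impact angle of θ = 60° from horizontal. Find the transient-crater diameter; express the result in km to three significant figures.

D ≈ 1.23 km

In SI units: v = 17900 m/s.
ρ_i^0.3 = 1340^0.3 = 8.672
d^0.82 = 30.4^0.82 = 16.44
v^0.44 = 17900^0.44 = 74.35
g^-0.24 = 1.43^-0.24 = 0.9177
(sin 60°)^1 = 0.8660^1 = 0.8660
D = 0.146 × 8.672 × 16.44 × 74.35 × 0.9177 × 0.8660 = 1230 m
   = 1.230 km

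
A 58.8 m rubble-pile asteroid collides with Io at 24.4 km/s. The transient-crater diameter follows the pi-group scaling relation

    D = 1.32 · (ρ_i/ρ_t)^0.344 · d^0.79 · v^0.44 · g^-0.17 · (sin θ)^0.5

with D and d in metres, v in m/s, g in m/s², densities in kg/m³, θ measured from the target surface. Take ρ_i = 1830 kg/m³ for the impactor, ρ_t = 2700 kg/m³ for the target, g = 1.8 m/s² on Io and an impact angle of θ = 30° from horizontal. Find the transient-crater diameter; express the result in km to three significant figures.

In SI units: v = 24400 m/s.
(ρ_i/ρ_t)^0.344 = (1830/2700)^0.344 = 0.8748
d^0.79 = 58.8^0.79 = 24.99
v^0.44 = 24400^0.44 = 85.20
g^-0.17 = 1.8^-0.17 = 0.9049
(sin 30°)^0.5 = 0.5000^0.5 = 0.7071
D = 1.32 × 0.8748 × 24.99 × 85.20 × 0.9049 × 0.7071 = 1573 m
   = 1.573 km

D ≈ 1.57 km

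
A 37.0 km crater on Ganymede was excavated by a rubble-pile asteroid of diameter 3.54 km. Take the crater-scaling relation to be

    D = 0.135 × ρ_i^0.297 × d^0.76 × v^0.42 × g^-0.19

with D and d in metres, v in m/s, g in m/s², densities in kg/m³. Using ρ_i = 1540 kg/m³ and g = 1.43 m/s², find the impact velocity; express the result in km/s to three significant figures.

v ≈ 22.0 km/s

Rearranging for v: v = [D / (0.135 · 1540^0.297 · 3540^0.76 · 1.43^-0.19)]^(1/0.42).
D = 37000 m.
1540^0.297 = 8.845
3540^0.76 = 498.0
1.43^-0.19 = 0.9343
Denominator = 0.135 × 8.845 × 498.0 × 0.9343 = 555.6
D / 555.6 = 37000 / 555.6 = 66.59
v = 66.59^(1/0.42) = 66.59^2.381 = 21955 m/s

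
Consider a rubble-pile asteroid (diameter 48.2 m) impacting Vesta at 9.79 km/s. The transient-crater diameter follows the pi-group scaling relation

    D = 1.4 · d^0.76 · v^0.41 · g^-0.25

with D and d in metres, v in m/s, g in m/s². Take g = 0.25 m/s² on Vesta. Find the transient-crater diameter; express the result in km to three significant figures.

D ≈ 1.63 km

In SI units: v = 9790 m/s.
d^0.76 = 48.2^0.76 = 19.02
v^0.41 = 9790^0.41 = 43.27
g^-0.25 = 0.25^-0.25 = 1.414
D = 1.4 × 19.02 × 43.27 × 1.414 = 1629 m
   = 1.629 km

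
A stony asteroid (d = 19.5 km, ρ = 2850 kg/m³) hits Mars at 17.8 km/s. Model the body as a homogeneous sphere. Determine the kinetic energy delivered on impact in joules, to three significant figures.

E ≈ 1.75 × 10^24 J

d = 19500 m; v = 17800 m/s.
Mass m = (π/6) ρ d³ = (π/6) × 2850 × (19500)³ = 1.106 × 10^16 kg
E = ½ m v² = 0.5 × 1.106 × 10^16 × (17800)² = 1.752 × 10^24 J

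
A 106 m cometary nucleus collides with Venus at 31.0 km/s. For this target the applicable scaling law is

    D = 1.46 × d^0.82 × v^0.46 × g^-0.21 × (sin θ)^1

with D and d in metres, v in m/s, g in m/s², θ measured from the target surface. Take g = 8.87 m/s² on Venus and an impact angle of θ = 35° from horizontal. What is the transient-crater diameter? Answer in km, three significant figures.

In SI units: v = 31000 m/s.
d^0.82 = 106^0.82 = 45.79
v^0.46 = 31000^0.46 = 116.4
g^-0.21 = 8.87^-0.21 = 0.6323
(sin 35°)^1 = 0.5736^1 = 0.5736
D = 1.46 × 45.79 × 116.4 × 0.6323 × 0.5736 = 2822 m
   = 2.822 km

D ≈ 2.82 km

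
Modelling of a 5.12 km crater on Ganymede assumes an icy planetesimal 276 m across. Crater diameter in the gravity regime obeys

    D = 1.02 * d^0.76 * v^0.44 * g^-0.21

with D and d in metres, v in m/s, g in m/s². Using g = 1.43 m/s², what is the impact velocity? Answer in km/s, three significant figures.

v ≈ 18.6 km/s

Rearranging for v: v = [D / (1.02 · 276^0.76 · 1.43^-0.21)]^(1/0.44).
D = 5120 m.
276^0.76 = 71.63
1.43^-0.21 = 0.9276
Denominator = 1.02 × 71.63 × 0.9276 = 67.77
D / 67.77 = 5120 / 67.77 = 75.55
v = 75.55^(1/0.44) = 75.55^2.2727 = 18564 m/s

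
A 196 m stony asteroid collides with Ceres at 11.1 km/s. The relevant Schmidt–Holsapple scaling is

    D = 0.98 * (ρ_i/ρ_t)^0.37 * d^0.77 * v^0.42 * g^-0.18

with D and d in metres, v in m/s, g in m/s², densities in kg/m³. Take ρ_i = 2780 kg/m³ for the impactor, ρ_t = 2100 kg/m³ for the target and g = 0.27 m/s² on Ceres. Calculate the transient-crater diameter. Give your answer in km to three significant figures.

In SI units: v = 11100 m/s.
(ρ_i/ρ_t)^0.37 = (2780/2100)^0.37 = 1.109
d^0.77 = 196^0.77 = 58.22
v^0.42 = 11100^0.42 = 50.01
g^-0.18 = 0.27^-0.18 = 1.266
D = 0.98 × 1.109 × 58.22 × 50.01 × 1.266 = 4006 m
   = 4.006 km

D ≈ 4.01 km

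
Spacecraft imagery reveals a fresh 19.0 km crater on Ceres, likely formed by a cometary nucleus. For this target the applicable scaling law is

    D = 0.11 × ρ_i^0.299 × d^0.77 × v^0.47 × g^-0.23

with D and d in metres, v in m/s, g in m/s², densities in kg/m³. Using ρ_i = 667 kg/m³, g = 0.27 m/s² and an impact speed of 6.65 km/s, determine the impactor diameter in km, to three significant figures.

d ≈ 1.59 km

Rearranging for d: d = [D / (0.11 · 667^0.299 · 6650^0.47 · 0.27^-0.23)]^(1/0.77).
D = 19000 m.
667^0.299 = 6.989
6650^0.47 = 62.62
0.27^-0.23 = 1.351
Denominator = 0.11 × 6.989 × 62.62 × 1.351 = 65.04
D / 65.04 = 19000 / 65.04 = 292.1
d = 292.1^(1/0.77) = 292.1^1.2987 = 1592 m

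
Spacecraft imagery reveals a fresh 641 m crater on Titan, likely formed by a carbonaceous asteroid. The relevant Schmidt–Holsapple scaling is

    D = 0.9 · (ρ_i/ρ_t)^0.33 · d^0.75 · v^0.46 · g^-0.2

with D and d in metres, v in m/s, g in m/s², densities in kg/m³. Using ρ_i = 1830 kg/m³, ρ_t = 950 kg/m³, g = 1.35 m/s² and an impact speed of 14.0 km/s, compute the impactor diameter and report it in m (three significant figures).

Rearranging for d: d = [D / (0.9 · (1830/950)^0.33 · 14000^0.46 · 1.35^-0.2)]^(1/0.75).
(1830/950)^0.33 = 1.242
14000^0.46 = 80.76
1.35^-0.2 = 0.9417
Denominator = 0.9 × 1.242 × 80.76 × 0.9417 = 85.01
D / 85.01 = 641 / 85.01 = 7.540
d = 7.540^(1/0.75) = 7.540^1.3333 = 14.78 m

d ≈ 14.8 m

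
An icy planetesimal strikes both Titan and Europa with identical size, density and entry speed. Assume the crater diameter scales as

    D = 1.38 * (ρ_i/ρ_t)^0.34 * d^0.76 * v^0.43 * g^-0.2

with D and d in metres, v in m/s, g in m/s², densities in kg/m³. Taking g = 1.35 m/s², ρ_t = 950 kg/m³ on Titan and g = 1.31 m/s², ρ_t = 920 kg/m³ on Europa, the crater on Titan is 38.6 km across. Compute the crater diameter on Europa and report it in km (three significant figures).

D ≈ 39.3 km

The impactor-only factors (d, v, ρ_i) cancel in the ratio, leaving D_Europa/D_Titan = (g_Europa/g_Titan)^-0.2 · (ρ_t,Titan/ρ_t,Europa)^0.34.
(1.31/1.35)^-0.2 = 0.9704^-0.2 = 1.006
(950/920)^0.34 = 1.033^0.34 = 1.011
Ratio = 1.006 × 1.011 = 1.017
D_Europa = 1.017 × 38.6 km = 39.3 km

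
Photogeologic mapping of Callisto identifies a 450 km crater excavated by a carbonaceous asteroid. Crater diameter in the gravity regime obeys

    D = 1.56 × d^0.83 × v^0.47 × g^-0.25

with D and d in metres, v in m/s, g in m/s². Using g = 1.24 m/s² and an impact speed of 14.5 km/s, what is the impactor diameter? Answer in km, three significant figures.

Rearranging for d: d = [D / (1.56 · 14500^0.47 · 1.24^-0.25)]^(1/0.83).
D = 450000 m.
14500^0.47 = 90.33
1.24^-0.25 = 0.9476
Denominator = 1.56 × 90.33 × 0.9476 = 133.5
D / 133.5 = 450000 / 133.5 = 3371
d = 3371^(1/0.83) = 3371^1.2048 = 17793 m

d ≈ 17.8 km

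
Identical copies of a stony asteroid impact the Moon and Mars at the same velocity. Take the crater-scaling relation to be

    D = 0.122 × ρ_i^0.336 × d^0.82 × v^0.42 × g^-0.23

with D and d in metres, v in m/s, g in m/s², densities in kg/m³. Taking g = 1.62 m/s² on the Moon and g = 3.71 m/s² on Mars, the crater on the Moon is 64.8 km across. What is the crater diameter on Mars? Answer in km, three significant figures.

D ≈ 53.6 km

All impactor-dependent factors cancel in the ratio, leaving D_Mars/D_Moon = (g_Mars/g_Moon)^-0.23.
(3.71/1.62)^-0.23 = 2.290^-0.23 = 0.8265
D_Mars = 0.8265 × 64.8 km = 53.6 km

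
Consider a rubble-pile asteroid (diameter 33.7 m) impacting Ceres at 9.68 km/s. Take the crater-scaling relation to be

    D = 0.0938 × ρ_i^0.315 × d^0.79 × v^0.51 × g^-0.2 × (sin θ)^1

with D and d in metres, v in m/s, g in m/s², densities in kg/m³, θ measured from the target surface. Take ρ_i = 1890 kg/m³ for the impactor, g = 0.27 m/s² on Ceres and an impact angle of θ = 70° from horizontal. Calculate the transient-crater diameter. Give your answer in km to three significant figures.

D ≈ 2.14 km

In SI units: v = 9680 m/s.
ρ_i^0.315 = 1890^0.315 = 10.77
d^0.79 = 33.7^0.79 = 16.10
v^0.51 = 9680^0.51 = 107.8
g^-0.2 = 0.27^-0.2 = 1.299
(sin 70°)^1 = 0.9397^1 = 0.9397
D = 0.0938 × 10.77 × 16.10 × 107.8 × 1.299 × 0.9397 = 2140 m
   = 2.140 km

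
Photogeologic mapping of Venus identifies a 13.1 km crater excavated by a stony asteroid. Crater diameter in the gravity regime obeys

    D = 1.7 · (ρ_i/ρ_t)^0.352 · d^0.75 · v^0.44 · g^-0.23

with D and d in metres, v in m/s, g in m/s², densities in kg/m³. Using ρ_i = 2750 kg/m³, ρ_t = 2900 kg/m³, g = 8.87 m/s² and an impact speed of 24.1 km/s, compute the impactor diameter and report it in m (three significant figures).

d ≈ 819 m

Rearranging for d: d = [D / (1.7 · (2750/2900)^0.352 · 24100^0.44 · 8.87^-0.23)]^(1/0.75).
D = 13100 m.
(2750/2900)^0.352 = 0.9815
24100^0.44 = 84.74
8.87^-0.23 = 0.6053
Denominator = 1.7 × 0.9815 × 84.74 × 0.6053 = 85.59
D / 85.59 = 13100 / 85.59 = 153.1
d = 153.1^(1/0.75) = 153.1^1.3333 = 818.9 m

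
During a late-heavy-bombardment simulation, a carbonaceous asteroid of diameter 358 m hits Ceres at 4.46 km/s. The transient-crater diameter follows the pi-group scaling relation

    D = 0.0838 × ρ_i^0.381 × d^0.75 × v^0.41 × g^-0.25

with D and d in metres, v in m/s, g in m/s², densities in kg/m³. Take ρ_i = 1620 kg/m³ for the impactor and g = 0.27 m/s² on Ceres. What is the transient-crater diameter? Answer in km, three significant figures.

In SI units: v = 4460 m/s.
ρ_i^0.381 = 1620^0.381 = 16.70
d^0.75 = 358^0.75 = 82.30
v^0.41 = 4460^0.41 = 31.35
g^-0.25 = 0.27^-0.25 = 1.387
D = 0.0838 × 16.70 × 82.30 × 31.35 × 1.387 = 5008 m
   = 5.008 km

D ≈ 5.01 km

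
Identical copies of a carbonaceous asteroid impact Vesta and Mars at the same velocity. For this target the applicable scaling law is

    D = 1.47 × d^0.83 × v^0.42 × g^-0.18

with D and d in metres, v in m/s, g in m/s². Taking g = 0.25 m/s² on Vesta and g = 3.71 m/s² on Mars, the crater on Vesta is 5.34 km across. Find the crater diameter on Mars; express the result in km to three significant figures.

All impactor-dependent factors cancel in the ratio, leaving D_Mars/D_Vesta = (g_Mars/g_Vesta)^-0.18.
(3.71/0.25)^-0.18 = 14.84^-0.18 = 0.6154
D_Mars = 0.6154 × 5.34 km = 3.29 km

D ≈ 3.29 km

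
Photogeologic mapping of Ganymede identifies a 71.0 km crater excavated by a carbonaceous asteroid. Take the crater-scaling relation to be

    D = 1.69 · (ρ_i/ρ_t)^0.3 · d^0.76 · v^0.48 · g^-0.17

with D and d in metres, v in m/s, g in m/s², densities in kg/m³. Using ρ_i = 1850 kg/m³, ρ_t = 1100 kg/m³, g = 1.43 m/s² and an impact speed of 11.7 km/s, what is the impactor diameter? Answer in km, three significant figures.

d ≈ 2.88 km

Rearranging for d: d = [D / (1.69 · (1850/1100)^0.3 · 11700^0.48 · 1.43^-0.17)]^(1/0.76).
D = 71000 m.
(1850/1100)^0.3 = 1.169
11700^0.48 = 89.69
1.43^-0.17 = 0.9410
Denominator = 1.69 × 1.169 × 89.69 × 0.9410 = 166.7
D / 166.7 = 71000 / 166.7 = 425.9
d = 425.9^(1/0.76) = 425.9^1.3158 = 2882 m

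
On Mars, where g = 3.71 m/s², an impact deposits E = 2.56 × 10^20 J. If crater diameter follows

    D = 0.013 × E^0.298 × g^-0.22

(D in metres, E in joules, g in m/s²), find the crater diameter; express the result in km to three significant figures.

E^0.298 = (2.56 × 10^20)^0.298 = 1.207 × 10^6
g^-0.22 = 3.71^-0.22 = 0.7494
D = 0.013 × 1.207 × 10^6 × 0.7494 = 11759 m
   = 11.76 km

D ≈ 11.8 km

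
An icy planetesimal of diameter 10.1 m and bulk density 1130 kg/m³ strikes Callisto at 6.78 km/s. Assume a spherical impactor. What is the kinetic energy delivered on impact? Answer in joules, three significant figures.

E ≈ 1.40 × 10^13 J

v = 6780 m/s.
Mass m = (π/6) ρ d³ = (π/6) × 1130 × (10.1)³ = 6.096 × 10^5 kg
E = ½ m v² = 0.5 × 6.096 × 10^5 × (6780)² = 1.401 × 10^13 J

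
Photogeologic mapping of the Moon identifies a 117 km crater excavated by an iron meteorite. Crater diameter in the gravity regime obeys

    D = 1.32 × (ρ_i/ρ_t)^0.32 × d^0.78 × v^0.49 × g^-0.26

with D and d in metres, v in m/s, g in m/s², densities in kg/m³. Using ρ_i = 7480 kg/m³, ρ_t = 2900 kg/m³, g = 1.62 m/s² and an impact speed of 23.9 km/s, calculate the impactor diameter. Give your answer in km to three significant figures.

Rearranging for d: d = [D / (1.32 · (7480/2900)^0.32 · 23900^0.49 · 1.62^-0.26)]^(1/0.78).
D = 117000 m.
(7480/2900)^0.32 = 1.354
23900^0.49 = 139.8
1.62^-0.26 = 0.8821
Denominator = 1.32 × 1.354 × 139.8 × 0.8821 = 220.4
D / 220.4 = 117000 / 220.4 = 530.9
d = 530.9^(1/0.78) = 530.9^1.2821 = 3117 m

d ≈ 3.12 km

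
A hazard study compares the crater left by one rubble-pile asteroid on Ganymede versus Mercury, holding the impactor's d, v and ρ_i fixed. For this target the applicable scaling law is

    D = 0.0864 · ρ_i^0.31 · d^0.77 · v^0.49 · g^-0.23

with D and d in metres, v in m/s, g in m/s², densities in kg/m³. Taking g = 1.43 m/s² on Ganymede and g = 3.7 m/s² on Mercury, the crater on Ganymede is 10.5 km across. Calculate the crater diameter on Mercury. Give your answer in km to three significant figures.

D ≈ 8.44 km

All impactor-dependent factors cancel in the ratio, leaving D_Mercury/D_Ganymede = (g_Mercury/g_Ganymede)^-0.23.
(3.7/1.43)^-0.23 = 2.587^-0.23 = 0.8036
D_Mercury = 0.8036 × 10.5 km = 8.44 km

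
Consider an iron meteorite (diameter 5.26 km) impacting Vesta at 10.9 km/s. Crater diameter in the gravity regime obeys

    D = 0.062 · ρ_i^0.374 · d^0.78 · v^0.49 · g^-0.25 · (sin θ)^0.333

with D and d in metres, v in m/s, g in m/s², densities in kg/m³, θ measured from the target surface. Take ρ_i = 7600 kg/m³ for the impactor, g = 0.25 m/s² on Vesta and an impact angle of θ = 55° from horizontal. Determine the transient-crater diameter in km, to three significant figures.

D ≈ 176 km

In SI units: d = 5260 m, v = 10900 m/s.
ρ_i^0.374 = 7600^0.374 = 28.28
d^0.78 = 5260^0.78 = 798.7
v^0.49 = 10900^0.49 = 95.13
g^-0.25 = 0.25^-0.25 = 1.414
(sin 55°)^0.333 = 0.8192^0.333 = 0.9357
D = 0.062 × 28.28 × 798.7 × 95.13 × 1.414 × 0.9357 = 1.763 × 10^5 m
   = 176.3 km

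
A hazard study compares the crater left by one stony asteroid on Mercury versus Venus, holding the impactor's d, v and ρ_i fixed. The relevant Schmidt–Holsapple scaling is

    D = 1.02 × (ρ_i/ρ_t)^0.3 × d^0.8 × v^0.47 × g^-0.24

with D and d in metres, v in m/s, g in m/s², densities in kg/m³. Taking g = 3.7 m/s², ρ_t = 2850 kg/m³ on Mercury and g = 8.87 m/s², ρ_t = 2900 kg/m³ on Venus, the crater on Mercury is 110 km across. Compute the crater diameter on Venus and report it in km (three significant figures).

D ≈ 88.7 km

The impactor-only factors (d, v, ρ_i) cancel in the ratio, leaving D_Venus/D_Mercury = (g_Venus/g_Mercury)^-0.24 · (ρ_t,Mercury/ρ_t,Venus)^0.3.
(8.87/3.7)^-0.24 = 2.397^-0.24 = 0.8107
(2850/2900)^0.3 = 0.9828^0.3 = 0.9948
Ratio = 0.8107 × 0.9948 = 0.8065
D_Venus = 0.8065 × 110 km = 88.7 km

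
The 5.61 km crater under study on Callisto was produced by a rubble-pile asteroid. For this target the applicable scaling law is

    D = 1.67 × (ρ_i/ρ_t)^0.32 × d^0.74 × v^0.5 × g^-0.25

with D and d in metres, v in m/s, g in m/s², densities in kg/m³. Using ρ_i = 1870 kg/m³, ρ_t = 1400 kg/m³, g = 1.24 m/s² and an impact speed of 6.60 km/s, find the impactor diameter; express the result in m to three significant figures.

d ≈ 145 m

Rearranging for d: d = [D / (1.67 · (1870/1400)^0.32 · 6600^0.5 · 1.24^-0.25)]^(1/0.74).
D = 5610 m.
(1870/1400)^0.32 = 1.097
6600^0.5 = 81.24
1.24^-0.25 = 0.9476
Denominator = 1.67 × 1.097 × 81.24 × 0.9476 = 141.0
D / 141.0 = 5610 / 141.0 = 39.79
d = 39.79^(1/0.74) = 39.79^1.3514 = 145.2 m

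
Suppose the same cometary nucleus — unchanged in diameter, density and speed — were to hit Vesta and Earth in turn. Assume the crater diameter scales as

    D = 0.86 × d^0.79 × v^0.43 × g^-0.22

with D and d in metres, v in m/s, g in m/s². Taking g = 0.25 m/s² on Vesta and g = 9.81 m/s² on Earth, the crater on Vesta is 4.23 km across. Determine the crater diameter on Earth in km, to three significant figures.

D ≈ 1.89 km

All impactor-dependent factors cancel in the ratio, leaving D_Earth/D_Vesta = (g_Earth/g_Vesta)^-0.22.
(9.81/0.25)^-0.22 = 39.24^-0.22 = 0.4460
D_Earth = 0.4460 × 4.23 km = 1.89 km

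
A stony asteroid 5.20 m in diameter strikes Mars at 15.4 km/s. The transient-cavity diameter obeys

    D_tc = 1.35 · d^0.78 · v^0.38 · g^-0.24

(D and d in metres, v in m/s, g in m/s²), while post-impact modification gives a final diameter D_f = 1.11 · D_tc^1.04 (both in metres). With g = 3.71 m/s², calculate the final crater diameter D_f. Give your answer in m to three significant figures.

v = 15400 m/s.
d^0.78 = 5.2^0.78 = 3.618
v^0.38 = 15400^0.38 = 39.02
g^-0.24 = 3.71^-0.24 = 0.7300
D_tc = 1.35 × 3.618 × 39.02 × 0.7300 = 139.1 m
D_f = 1.11 × (139.1)^1.04 = 188.1 m

D_f ≈ 188 m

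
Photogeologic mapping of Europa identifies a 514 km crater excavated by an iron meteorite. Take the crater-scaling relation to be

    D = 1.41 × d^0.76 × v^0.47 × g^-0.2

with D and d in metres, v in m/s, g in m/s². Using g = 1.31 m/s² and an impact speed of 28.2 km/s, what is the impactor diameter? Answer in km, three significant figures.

Rearranging for d: d = [D / (1.41 · 28200^0.47 · 1.31^-0.2)]^(1/0.76).
D = 514000 m.
28200^0.47 = 123.5
1.31^-0.2 = 0.9474
Denominator = 1.41 × 123.5 × 0.9474 = 165.0
D / 165.0 = 514000 / 165.0 = 3115
d = 3115^(1/0.76) = 3115^1.3158 = 39509 m

d ≈ 39.5 km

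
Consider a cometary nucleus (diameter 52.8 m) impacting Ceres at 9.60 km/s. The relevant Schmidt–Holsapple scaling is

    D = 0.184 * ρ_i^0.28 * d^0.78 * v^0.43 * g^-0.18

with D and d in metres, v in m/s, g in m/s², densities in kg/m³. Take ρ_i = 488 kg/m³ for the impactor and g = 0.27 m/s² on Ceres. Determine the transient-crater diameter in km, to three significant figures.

In SI units: v = 9600 m/s.
ρ_i^0.28 = 488^0.28 = 5.659
d^0.78 = 52.8^0.78 = 22.06
v^0.43 = 9600^0.43 = 51.57
g^-0.18 = 0.27^-0.18 = 1.266
D = 0.184 × 5.659 × 22.06 × 51.57 × 1.266 = 1500 m
   = 1.500 km

D ≈ 1.50 km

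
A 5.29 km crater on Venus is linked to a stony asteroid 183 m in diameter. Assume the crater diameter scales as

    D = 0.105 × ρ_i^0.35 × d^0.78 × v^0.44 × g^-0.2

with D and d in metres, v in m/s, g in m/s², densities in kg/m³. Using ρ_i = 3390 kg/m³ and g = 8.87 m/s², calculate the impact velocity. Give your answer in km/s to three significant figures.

Rearranging for v: v = [D / (0.105 · 3390^0.35 · 183^0.78 · 8.87^-0.2)]^(1/0.44).
D = 5290 m.
3390^0.35 = 17.20
183^0.78 = 58.17
8.87^-0.2 = 0.6463
Denominator = 0.105 × 17.20 × 58.17 × 0.6463 = 67.90
D / 67.90 = 5290 / 67.90 = 77.91
v = 77.91^(1/0.44) = 77.91^2.2727 = 19908 m/s

v ≈ 19.9 km/s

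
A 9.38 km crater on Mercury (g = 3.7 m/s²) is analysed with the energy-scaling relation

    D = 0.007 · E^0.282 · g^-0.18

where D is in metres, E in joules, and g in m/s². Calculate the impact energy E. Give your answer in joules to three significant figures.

E ≈ 1.23 × 10^22 J

Rearranging: E = [D / (0.007 · g^-0.18)]^(1/0.282).
D = 9380 m.
g^-0.18 = 3.7^-0.18 = 0.7902
D / (0.007 × 0.7902) = 9380 / (5.531 × 10^-3) = 1.696 × 10^6
E = (1.696 × 10^6)^3.5461 = 1.231 × 10^22 J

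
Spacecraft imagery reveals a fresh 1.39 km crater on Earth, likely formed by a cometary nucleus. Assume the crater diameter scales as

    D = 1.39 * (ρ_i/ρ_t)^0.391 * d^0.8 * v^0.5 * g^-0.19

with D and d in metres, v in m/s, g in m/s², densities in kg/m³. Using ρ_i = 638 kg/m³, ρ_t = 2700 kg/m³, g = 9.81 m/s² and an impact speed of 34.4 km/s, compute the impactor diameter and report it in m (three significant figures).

Rearranging for d: d = [D / (1.39 · (638/2700)^0.391 · 34400^0.5 · 9.81^-0.19)]^(1/0.8).
D = 1390 m.
(638/2700)^0.391 = 0.5689
34400^0.5 = 185.5
9.81^-0.19 = 0.6480
Denominator = 1.39 × 0.5689 × 185.5 × 0.6480 = 95.05
D / 95.05 = 1390 / 95.05 = 14.62
d = 14.62^(1/0.8) = 14.62^1.25 = 28.59 m

d ≈ 28.6 m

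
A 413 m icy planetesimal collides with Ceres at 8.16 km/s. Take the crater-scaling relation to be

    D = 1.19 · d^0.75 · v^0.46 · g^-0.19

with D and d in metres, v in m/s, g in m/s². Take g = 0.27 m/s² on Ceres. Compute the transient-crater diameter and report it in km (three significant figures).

In SI units: v = 8160 m/s.
d^0.75 = 413^0.75 = 91.61
v^0.46 = 8160^0.46 = 63.01
g^-0.19 = 0.27^-0.19 = 1.282
D = 1.19 × 91.61 × 63.01 × 1.282 = 8806 m
   = 8.806 km

D ≈ 8.81 km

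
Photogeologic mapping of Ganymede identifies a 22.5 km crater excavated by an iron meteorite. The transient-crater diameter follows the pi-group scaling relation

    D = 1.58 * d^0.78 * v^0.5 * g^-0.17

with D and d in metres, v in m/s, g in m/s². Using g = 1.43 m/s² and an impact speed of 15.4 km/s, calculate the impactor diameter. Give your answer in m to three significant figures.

d ≈ 473 m

Rearranging for d: d = [D / (1.58 · 15400^0.5 · 1.43^-0.17)]^(1/0.78).
D = 22500 m.
15400^0.5 = 124.1
1.43^-0.17 = 0.9410
Denominator = 1.58 × 124.1 × 0.9410 = 184.5
D / 184.5 = 22500 / 184.5 = 122.0
d = 122.0^(1/0.78) = 122.0^1.2821 = 473.1 m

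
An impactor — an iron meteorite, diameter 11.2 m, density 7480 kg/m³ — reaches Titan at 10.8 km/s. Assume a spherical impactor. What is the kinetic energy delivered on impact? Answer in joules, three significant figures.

E ≈ 3.21 × 10^14 J

v = 10800 m/s.
Mass m = (π/6) ρ d³ = (π/6) × 7480 × (11.2)³ = 5.502 × 10^6 kg
E = ½ m v² = 0.5 × 5.502 × 10^6 × (10800)² = 3.209 × 10^14 J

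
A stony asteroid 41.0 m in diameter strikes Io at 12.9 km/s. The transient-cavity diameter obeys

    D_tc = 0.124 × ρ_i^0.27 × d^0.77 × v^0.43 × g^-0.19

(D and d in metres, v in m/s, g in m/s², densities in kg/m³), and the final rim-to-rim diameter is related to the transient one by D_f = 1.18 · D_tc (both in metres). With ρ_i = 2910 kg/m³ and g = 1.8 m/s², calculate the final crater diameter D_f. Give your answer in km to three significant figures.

D_f ≈ 1.15 km

v = 12900 m/s.
ρ_i^0.27 = 2910^0.27 = 8.615
d^0.77 = 41^0.77 = 17.45
v^0.43 = 12900^0.43 = 58.55
g^-0.19 = 1.8^-0.19 = 0.8943
D_tc = 0.124 × 8.615 × 17.45 × 58.55 × 0.8943 = 976.1 m
D_f = 1.18 × 976.1 = 1152 m
     = 1.152 km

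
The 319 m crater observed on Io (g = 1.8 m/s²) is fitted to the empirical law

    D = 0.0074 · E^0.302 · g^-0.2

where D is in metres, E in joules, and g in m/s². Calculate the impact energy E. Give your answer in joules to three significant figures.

E ≈ 3.28 × 10^15 J

Rearranging: E = [D / (0.0074 · g^-0.2)]^(1/0.302).
g^-0.2 = 1.8^-0.2 = 0.8891
D / (0.0074 × 0.8891) = 319 / (6.579 × 10^-3) = 4.849 × 10^4
E = (4.849 × 10^4)^3.3113 = 3.278 × 10^15 J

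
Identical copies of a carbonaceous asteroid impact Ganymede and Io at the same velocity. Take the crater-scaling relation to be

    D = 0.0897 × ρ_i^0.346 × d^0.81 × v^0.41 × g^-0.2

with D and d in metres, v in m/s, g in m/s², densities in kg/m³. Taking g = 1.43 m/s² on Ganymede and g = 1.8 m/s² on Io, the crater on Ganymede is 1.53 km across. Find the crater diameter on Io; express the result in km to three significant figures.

D ≈ 1.46 km

All impactor-dependent factors cancel in the ratio, leaving D_Io/D_Ganymede = (g_Io/g_Ganymede)^-0.2.
(1.8/1.43)^-0.2 = 1.259^-0.2 = 0.9550
D_Io = 0.9550 × 1.53 km = 1.46 km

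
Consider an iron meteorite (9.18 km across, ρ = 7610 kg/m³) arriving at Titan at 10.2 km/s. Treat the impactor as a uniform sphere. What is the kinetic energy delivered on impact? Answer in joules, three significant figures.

d = 9180 m; v = 10200 m/s.
Mass m = (π/6) ρ d³ = (π/6) × 7610 × (9180)³ = 3.083 × 10^15 kg
E = ½ m v² = 0.5 × 3.083 × 10^15 × (10200)² = 1.604 × 10^23 J

E ≈ 1.60 × 10^23 J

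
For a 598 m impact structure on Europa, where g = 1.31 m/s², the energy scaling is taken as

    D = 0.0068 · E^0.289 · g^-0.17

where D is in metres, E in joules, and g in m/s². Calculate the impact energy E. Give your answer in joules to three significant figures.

Rearranging: E = [D / (0.0068 · g^-0.17)]^(1/0.289).
g^-0.17 = 1.31^-0.17 = 0.9551
D / (0.0068 × 0.9551) = 598 / (6.495 × 10^-3) = 9.207 × 10^4
E = (9.207 × 10^4)^3.4602 = 1.503 × 10^17 J

E ≈ 1.50 × 10^17 J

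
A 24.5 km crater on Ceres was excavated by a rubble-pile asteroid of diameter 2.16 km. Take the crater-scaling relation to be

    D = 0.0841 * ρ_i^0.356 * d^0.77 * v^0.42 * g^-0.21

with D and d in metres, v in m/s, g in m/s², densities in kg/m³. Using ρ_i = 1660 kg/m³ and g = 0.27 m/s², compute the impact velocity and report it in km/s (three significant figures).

v ≈ 7.65 km/s

Rearranging for v: v = [D / (0.0841 · 1660^0.356 · 2160^0.77 · 0.27^-0.21)]^(1/0.42).
D = 24500 m.
1660^0.356 = 14.01
2160^0.77 = 369.4
0.27^-0.21 = 1.316
Denominator = 0.0841 × 14.01 × 369.4 × 1.316 = 572.8
D / 572.8 = 24500 / 572.8 = 42.77
v = 42.77^(1/0.42) = 42.77^2.381 = 7651 m/s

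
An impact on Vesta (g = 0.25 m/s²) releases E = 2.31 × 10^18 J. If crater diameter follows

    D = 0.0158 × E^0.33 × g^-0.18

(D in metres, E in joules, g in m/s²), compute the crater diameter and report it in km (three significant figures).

D ≈ 23.3 km

E^0.33 = (2.31 × 10^18)^0.33 = 1.148 × 10^6
g^-0.18 = 0.25^-0.18 = 1.283
D = 0.0158 × 1.148 × 10^6 × 1.283 = 23272 m
   = 23.27 km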